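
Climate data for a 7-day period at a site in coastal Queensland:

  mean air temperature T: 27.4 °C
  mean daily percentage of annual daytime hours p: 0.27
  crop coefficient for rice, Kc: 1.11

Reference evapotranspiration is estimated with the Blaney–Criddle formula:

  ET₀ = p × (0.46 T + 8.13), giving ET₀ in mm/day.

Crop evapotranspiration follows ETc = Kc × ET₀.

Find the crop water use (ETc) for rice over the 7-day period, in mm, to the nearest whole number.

43 mm

ET₀ = 0.27 × (0.46 × 27.4 + 8.13) = 0.27 × 20.734 = 5.5982 mm/d
ETc = Kc × ET₀ = 1.11 × 5.5982 = 6.2140 mm/d
Over 7 days: 6.2140 × 7 = 43.498 mm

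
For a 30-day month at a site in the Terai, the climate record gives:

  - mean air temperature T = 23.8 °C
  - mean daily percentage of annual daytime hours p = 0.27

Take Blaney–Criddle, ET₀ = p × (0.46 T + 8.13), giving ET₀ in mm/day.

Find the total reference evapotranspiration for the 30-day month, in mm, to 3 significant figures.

ET₀ = 0.27 × (0.46 × 23.8 + 8.13) = 0.27 × 19.078 = 5.1511 mm/d
Monthly total = 5.1511 × 30 = 154.533 mm

155 mm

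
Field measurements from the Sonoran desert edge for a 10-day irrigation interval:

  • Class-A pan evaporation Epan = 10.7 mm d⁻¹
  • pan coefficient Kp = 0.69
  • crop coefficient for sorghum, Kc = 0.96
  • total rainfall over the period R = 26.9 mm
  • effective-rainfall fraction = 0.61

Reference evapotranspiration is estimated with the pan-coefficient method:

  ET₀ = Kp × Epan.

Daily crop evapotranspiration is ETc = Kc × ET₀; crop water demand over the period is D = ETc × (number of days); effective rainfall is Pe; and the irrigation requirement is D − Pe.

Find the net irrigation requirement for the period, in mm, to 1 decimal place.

54.5 mm

ET₀ = 0.69 × 10.7 = 7.3830 mm/d
ETc = Kc × ET₀ = 0.96 × 7.3830 = 7.0877 mm/d
Crop demand D = ETc × 10 d = 7.0877 × 10 = 70.877 mm
Pe = 0.61 × 26.9 = 16.409 mm
D − Pe = 70.877 − 16.409 = 54.468 mm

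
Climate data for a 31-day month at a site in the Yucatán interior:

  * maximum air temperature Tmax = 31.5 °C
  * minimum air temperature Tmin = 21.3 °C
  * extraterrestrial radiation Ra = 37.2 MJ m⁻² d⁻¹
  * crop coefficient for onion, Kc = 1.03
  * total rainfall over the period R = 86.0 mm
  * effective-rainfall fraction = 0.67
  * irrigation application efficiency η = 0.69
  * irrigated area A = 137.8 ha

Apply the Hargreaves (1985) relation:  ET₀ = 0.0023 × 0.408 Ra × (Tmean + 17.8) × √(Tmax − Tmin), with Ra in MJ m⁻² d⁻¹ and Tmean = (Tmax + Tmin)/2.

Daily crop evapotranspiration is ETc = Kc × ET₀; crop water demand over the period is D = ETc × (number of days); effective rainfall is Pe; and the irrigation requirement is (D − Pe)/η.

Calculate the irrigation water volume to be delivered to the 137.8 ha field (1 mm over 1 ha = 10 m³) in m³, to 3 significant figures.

Tmean = (31.5 + 21.3)/2 = 26.40 °C
0.408 Ra = 0.408 × 37.2 = 15.1776 mm/d equivalent
ET₀ = 0.0023 × 15.1776 × (26.40 + 17.8) × √10.2 = 0.0023 × 15.1776 × 44.20 × 3.1937 = 4.9277 mm/d
ETc = Kc × ET₀ = 1.03 × 4.9277 = 5.0755 mm/d
Crop demand D = ETc × 31 d = 5.0755 × 31 = 157.341 mm
Pe = 0.67 × 86.0 = 57.620 mm
D − Pe = 157.341 − 57.620 = 99.721 mm
Gross irrigation = 99.721 / 0.69 = 144.523 mm
Volume = 144.523 mm × 137.8 ha × 10 = 199152.7 m³

199000 m³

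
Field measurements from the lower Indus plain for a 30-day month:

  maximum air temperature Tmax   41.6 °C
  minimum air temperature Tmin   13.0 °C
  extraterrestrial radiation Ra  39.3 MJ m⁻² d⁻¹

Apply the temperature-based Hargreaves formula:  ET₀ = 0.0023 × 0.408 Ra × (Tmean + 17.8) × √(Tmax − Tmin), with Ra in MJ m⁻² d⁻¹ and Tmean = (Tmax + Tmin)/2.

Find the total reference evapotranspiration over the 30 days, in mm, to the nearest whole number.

Tmean = (41.6 + 13.0)/2 = 27.30 °C
0.408 Ra = 0.408 × 39.3 = 16.0344 mm/d equivalent
ET₀ = 0.0023 × 16.0344 × (27.30 + 17.8) × √28.6 = 0.0023 × 16.0344 × 45.10 × 5.3479 = 8.8949 mm/d
Over 30 days: 8.8949 × 30 = 266.847 mm

267 mm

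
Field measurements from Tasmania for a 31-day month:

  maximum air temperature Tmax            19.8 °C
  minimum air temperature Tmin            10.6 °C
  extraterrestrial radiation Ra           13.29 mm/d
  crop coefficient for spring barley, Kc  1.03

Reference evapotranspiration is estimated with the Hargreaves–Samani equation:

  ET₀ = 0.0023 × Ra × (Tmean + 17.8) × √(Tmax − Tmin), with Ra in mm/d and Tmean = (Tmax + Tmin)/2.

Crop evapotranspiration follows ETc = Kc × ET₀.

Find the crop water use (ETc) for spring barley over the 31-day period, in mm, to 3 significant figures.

97.7 mm

Tmean = (19.8 + 10.6)/2 = 15.20 °C
ET₀ = 0.0023 × 13.29 × (15.20 + 17.8) × √9.2 = 0.0023 × 13.29 × 33.00 × 3.0332 = 3.0596 mm/d
ETc = Kc × ET₀ = 1.03 × 3.0596 = 3.1514 mm/d
Over 31 days: 3.1514 × 31 = 97.693 mm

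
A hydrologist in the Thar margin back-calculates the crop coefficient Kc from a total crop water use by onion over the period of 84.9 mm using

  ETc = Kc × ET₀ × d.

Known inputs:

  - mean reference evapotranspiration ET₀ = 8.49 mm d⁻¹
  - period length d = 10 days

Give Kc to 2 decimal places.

ETc = Kc × ET₀ × d  ⇒  Kc = ETc / (ET₀ × d)
Kc = 84.9 / (8.49 × 10) = 84.9 / 84.90 = 1.0000

1.00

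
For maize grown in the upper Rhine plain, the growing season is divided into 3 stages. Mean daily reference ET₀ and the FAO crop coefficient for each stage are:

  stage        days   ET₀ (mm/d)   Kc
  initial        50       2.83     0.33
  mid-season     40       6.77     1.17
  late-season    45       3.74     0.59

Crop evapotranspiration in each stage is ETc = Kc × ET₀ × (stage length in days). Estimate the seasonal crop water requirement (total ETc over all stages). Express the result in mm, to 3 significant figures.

initial: 0.33 × 2.83 × 50 = 46.70 mm
mid-season: 1.17 × 6.77 × 40 = 316.84 mm
late-season: 0.59 × 3.74 × 45 = 99.30 mm
Seasonal total = 462.84 mm

463 mm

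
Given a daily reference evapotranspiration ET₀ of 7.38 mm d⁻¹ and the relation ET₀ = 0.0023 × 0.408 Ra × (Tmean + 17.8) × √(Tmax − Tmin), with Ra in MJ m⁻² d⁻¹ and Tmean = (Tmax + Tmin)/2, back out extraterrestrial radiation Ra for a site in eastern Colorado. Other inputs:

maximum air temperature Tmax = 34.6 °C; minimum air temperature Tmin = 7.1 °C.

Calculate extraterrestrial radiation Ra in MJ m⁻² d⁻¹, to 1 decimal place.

Tmean = (34.6+7.1)/2 = 20.85 °C; ΔT = 27.5
Ra = ET₀ / [0.0023 × 0.408 × (Tmean+17.8) × √ΔT]
   = 7.38 / (0.0023 × 0.408 × 38.65 × 5.2440) = 38.802 MJ m⁻² d⁻¹

38.8 MJ m⁻² d⁻¹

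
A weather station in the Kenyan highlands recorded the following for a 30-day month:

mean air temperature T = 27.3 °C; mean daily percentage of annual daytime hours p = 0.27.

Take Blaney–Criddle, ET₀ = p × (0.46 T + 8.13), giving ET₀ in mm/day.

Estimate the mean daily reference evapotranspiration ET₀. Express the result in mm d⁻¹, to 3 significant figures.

ET₀ = 0.27 × (0.46 × 27.3 + 8.13) = 0.27 × 20.688 = 5.5858 mm/d

5.59 mm d⁻¹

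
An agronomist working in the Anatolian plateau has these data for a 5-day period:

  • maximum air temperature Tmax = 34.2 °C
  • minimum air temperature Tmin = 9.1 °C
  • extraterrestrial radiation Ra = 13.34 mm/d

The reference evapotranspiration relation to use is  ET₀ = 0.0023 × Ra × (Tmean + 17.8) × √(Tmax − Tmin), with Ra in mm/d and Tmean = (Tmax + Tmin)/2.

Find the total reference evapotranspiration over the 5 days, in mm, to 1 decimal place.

30.3 mm

Tmean = (34.2 + 9.1)/2 = 21.65 °C
ET₀ = 0.0023 × 13.34 × (21.65 + 17.8) × √25.1 = 0.0023 × 13.34 × 39.45 × 5.0100 = 6.0641 mm/d
Over 5 days: 6.0641 × 5 = 30.321 mm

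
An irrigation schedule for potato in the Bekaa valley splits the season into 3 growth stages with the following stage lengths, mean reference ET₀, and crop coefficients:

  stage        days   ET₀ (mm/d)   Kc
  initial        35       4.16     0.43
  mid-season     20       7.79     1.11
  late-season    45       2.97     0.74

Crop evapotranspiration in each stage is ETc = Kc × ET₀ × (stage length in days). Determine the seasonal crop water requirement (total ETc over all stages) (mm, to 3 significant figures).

334 mm

initial: 0.43 × 4.16 × 35 = 62.61 mm
mid-season: 1.11 × 7.79 × 20 = 172.94 mm
late-season: 0.74 × 2.97 × 45 = 98.90 mm
Seasonal total = 334.45 mm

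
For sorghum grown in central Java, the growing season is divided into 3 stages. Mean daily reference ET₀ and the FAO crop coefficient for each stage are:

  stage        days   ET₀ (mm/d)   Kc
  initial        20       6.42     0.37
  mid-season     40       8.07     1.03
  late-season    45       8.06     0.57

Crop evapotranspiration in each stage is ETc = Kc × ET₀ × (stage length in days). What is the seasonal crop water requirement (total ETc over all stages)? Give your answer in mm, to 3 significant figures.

587 mm

initial: 0.37 × 6.42 × 20 = 47.51 mm
mid-season: 1.03 × 8.07 × 40 = 332.48 mm
late-season: 0.57 × 8.06 × 45 = 206.74 mm
Seasonal total = 586.73 mm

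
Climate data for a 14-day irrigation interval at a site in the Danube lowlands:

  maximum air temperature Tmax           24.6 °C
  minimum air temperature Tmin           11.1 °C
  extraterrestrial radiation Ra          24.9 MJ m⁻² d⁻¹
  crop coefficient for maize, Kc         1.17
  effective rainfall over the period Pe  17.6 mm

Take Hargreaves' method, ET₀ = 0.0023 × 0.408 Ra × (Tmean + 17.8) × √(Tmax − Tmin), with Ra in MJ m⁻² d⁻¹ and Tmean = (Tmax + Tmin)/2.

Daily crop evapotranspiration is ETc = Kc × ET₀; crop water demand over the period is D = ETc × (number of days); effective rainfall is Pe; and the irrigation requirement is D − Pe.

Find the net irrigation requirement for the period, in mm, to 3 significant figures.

32.5 mm

Tmean = (24.6 + 11.1)/2 = 17.85 °C
0.408 Ra = 0.408 × 24.9 = 10.1592 mm/d equivalent
ET₀ = 0.0023 × 10.1592 × (17.85 + 17.8) × √13.5 = 0.0023 × 10.1592 × 35.65 × 3.6742 = 3.0606 mm/d
ETc = Kc × ET₀ = 1.17 × 3.0606 = 3.5809 mm/d
Crop demand D = ETc × 14 d = 3.5809 × 14 = 50.133 mm
D − Pe = 50.133 − 17.6 = 32.533 mm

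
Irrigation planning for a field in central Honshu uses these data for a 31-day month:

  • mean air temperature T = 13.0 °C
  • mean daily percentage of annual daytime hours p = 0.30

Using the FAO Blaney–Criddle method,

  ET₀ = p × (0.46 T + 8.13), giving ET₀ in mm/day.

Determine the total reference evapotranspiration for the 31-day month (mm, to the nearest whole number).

131 mm

ET₀ = 0.30 × (0.46 × 13.0 + 8.13) = 0.30 × 14.110 = 4.2330 mm/d
Monthly total = 4.2330 × 31 = 131.223 mm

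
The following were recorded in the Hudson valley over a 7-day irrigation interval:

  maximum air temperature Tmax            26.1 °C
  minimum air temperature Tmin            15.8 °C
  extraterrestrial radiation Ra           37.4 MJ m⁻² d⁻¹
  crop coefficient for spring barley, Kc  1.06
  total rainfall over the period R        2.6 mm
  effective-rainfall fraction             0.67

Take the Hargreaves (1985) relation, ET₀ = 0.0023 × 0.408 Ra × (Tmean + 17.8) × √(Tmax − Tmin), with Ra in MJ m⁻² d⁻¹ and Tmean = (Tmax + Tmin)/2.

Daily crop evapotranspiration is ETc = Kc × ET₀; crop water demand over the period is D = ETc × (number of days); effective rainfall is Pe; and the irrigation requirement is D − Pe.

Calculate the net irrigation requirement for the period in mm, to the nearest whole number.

Tmean = (26.1 + 15.8)/2 = 20.95 °C
0.408 Ra = 0.408 × 37.4 = 15.2592 mm/d equivalent
ET₀ = 0.0023 × 15.2592 × (20.95 + 17.8) × √10.3 = 0.0023 × 15.2592 × 38.75 × 3.2094 = 4.3647 mm/d
ETc = Kc × ET₀ = 1.06 × 4.3647 = 4.6266 mm/d
Crop demand D = ETc × 7 d = 4.6266 × 7 = 32.386 mm
Pe = 0.67 × 2.6 = 1.742 mm
D − Pe = 32.386 − 1.742 = 30.644 mm

31 mm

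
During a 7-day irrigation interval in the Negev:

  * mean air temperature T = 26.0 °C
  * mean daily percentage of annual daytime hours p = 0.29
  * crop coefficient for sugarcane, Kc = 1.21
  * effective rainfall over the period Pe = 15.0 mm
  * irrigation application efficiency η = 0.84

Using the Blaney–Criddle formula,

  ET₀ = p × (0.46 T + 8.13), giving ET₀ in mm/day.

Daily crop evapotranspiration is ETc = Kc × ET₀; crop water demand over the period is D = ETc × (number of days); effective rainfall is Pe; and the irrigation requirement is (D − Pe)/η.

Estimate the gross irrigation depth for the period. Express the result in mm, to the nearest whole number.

41 mm

ET₀ = 0.29 × (0.46 × 26.0 + 8.13) = 0.29 × 20.090 = 5.8261 mm/d
ETc = Kc × ET₀ = 1.21 × 5.8261 = 7.0496 mm/d
Crop demand D = ETc × 7 d = 7.0496 × 7 = 49.347 mm
D − Pe = 49.347 − 15.0 = 34.347 mm
Gross irrigation = 34.347 / 0.84 = 40.889 mm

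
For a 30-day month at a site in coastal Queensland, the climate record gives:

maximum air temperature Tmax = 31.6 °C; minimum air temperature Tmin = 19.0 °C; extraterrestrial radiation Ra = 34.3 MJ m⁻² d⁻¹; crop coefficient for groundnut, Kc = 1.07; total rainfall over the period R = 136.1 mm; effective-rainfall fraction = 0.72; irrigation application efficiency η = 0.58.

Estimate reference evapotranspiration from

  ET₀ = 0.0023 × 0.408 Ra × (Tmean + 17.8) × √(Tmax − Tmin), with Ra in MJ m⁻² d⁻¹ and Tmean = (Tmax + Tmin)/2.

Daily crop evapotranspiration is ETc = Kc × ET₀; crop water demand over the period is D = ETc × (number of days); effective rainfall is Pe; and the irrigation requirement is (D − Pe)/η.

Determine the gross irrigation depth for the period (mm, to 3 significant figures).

Tmean = (31.6 + 19.0)/2 = 25.30 °C
0.408 Ra = 0.408 × 34.3 = 13.9944 mm/d equivalent
ET₀ = 0.0023 × 13.9944 × (25.30 + 17.8) × √12.6 = 0.0023 × 13.9944 × 43.10 × 3.5496 = 4.9242 mm/d
ETc = Kc × ET₀ = 1.07 × 4.9242 = 5.2689 mm/d
Crop demand D = ETc × 30 d = 5.2689 × 30 = 158.067 mm
Pe = 0.72 × 136.1 = 97.992 mm
D − Pe = 158.067 − 97.992 = 60.075 mm
Gross irrigation = 60.075 / 0.58 = 103.578 mm

104 mm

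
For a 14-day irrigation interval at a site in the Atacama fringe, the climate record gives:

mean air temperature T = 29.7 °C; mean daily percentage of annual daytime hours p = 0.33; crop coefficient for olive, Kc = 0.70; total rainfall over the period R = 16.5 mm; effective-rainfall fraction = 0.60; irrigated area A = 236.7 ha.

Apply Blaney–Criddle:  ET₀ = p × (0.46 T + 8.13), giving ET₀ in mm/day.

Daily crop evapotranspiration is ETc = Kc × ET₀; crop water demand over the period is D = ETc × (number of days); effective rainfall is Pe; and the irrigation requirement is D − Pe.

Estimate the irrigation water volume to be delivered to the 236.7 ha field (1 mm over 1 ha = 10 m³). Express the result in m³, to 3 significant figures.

ET₀ = 0.33 × (0.46 × 29.7 + 8.13) = 0.33 × 21.792 = 7.1914 mm/d
ETc = Kc × ET₀ = 0.70 × 7.1914 = 5.0340 mm/d
Crop demand D = ETc × 14 d = 5.0340 × 14 = 70.476 mm
Pe = 0.60 × 16.5 = 9.900 mm
D − Pe = 70.476 − 9.900 = 60.576 mm
Volume = 60.576 mm × 236.7 ha × 10 = 143383.4 m³

143000 m³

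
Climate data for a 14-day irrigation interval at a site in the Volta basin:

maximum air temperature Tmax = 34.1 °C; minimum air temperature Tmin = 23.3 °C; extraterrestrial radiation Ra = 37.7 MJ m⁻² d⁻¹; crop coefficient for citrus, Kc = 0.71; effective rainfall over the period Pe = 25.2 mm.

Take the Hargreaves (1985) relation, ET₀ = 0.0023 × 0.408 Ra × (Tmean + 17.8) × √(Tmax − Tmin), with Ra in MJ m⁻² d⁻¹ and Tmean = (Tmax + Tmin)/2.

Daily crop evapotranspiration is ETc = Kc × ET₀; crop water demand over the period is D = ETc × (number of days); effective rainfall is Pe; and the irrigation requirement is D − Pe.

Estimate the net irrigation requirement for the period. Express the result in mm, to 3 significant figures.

28.5 mm

Tmean = (34.1 + 23.3)/2 = 28.70 °C
0.408 Ra = 0.408 × 37.7 = 15.3816 mm/d equivalent
ET₀ = 0.0023 × 15.3816 × (28.70 + 17.8) × √10.8 = 0.0023 × 15.3816 × 46.50 × 3.2863 = 5.4062 mm/d
ETc = Kc × ET₀ = 0.71 × 5.4062 = 3.8384 mm/d
Crop demand D = ETc × 14 d = 3.8384 × 14 = 53.738 mm
D − Pe = 53.738 − 25.2 = 28.538 mm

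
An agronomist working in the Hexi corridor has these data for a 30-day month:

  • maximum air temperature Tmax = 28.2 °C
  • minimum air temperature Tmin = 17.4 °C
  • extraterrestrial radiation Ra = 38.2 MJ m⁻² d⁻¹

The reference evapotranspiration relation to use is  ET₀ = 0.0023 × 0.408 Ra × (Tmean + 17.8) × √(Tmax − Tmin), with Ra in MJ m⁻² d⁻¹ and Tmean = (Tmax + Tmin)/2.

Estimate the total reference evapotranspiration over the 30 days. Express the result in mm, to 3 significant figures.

Tmean = (28.2 + 17.4)/2 = 22.80 °C
0.408 Ra = 0.408 × 38.2 = 15.5856 mm/d equivalent
ET₀ = 0.0023 × 15.5856 × (22.80 + 17.8) × √10.8 = 0.0023 × 15.5856 × 40.60 × 3.2863 = 4.7828 mm/d
Over 30 days: 4.7828 × 30 = 143.484 mm

143 mm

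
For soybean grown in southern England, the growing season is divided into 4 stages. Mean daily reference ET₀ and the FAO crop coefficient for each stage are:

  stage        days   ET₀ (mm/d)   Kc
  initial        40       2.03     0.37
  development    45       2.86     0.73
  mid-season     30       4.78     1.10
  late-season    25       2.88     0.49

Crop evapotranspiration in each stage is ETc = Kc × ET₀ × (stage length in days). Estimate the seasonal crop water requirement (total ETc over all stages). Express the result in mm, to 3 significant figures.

317 mm

initial: 0.37 × 2.03 × 40 = 30.04 mm
development: 0.73 × 2.86 × 45 = 93.95 mm
mid-season: 1.10 × 4.78 × 30 = 157.74 mm
late-season: 0.49 × 2.88 × 25 = 35.28 mm
Seasonal total = 317.01 mm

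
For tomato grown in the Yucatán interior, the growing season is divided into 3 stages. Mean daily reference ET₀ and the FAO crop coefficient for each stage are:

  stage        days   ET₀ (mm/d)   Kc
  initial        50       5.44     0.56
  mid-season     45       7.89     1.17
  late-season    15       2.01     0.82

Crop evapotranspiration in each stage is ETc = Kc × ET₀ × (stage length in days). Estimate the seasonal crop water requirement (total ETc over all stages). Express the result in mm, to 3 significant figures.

592 mm

initial: 0.56 × 5.44 × 50 = 152.32 mm
mid-season: 1.17 × 7.89 × 45 = 415.41 mm
late-season: 0.82 × 2.01 × 15 = 24.72 mm
Seasonal total = 592.45 mm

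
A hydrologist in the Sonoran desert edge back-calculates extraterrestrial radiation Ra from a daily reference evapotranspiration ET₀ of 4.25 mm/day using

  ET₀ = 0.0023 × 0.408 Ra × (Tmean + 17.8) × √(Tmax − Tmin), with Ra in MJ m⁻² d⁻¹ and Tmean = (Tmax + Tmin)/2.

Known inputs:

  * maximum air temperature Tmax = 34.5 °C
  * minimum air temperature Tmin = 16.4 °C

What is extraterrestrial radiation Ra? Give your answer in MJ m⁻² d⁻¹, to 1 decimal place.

Tmean = (34.5+16.4)/2 = 25.45 °C; ΔT = 18.1
Ra = ET₀ / [0.0023 × 0.408 × (Tmean+17.8) × √ΔT]
   = 4.25 / (0.0023 × 0.408 × 43.25 × 4.2544) = 24.614 MJ m⁻² d⁻¹

24.6 MJ m⁻² d⁻¹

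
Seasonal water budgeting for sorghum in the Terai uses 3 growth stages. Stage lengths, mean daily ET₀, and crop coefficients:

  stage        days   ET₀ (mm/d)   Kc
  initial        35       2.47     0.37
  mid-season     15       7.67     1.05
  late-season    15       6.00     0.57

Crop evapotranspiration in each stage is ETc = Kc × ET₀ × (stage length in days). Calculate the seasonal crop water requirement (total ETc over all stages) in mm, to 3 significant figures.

initial: 0.37 × 2.47 × 35 = 31.99 mm
mid-season: 1.05 × 7.67 × 15 = 120.80 mm
late-season: 0.57 × 6.00 × 15 = 51.30 mm
Seasonal total = 204.09 mm

204 mm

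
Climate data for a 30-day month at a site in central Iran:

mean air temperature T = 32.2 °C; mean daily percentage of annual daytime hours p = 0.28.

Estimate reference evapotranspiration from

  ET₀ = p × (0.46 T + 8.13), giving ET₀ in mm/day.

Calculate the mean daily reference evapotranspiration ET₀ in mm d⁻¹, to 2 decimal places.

ET₀ = 0.28 × (0.46 × 32.2 + 8.13) = 0.28 × 22.942 = 6.4238 mm/d

6.42 mm d⁻¹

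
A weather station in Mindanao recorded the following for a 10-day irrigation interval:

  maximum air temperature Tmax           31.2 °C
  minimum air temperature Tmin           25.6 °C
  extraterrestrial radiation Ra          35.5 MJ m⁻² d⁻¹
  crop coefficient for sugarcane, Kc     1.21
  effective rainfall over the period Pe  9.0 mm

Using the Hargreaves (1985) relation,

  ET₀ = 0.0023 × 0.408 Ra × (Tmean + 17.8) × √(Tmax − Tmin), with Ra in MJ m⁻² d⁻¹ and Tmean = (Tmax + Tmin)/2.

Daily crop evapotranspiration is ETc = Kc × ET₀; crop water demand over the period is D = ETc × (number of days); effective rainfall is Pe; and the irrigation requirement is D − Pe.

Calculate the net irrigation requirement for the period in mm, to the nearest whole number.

35 mm

Tmean = (31.2 + 25.6)/2 = 28.40 °C
0.408 Ra = 0.408 × 35.5 = 14.4840 mm/d equivalent
ET₀ = 0.0023 × 14.4840 × (28.40 + 17.8) × √5.6 = 0.0023 × 14.4840 × 46.20 × 2.3664 = 3.6421 mm/d
ETc = Kc × ET₀ = 1.21 × 3.6421 = 4.4069 mm/d
Crop demand D = ETc × 10 d = 4.4069 × 10 = 44.069 mm
D − Pe = 44.069 − 9.0 = 35.069 mm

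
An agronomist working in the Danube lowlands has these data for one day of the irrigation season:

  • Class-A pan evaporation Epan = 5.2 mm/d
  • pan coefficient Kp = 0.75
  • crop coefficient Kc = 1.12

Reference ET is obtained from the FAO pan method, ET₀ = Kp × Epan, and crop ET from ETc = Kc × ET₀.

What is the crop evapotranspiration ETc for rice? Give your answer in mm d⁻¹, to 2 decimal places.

ET₀ = 0.75 × 5.2 = 3.9000 mm/d
ETc = Kc × ET₀ = 1.12 × 3.9000 = 4.3680 mm/d

4.37 mm d⁻¹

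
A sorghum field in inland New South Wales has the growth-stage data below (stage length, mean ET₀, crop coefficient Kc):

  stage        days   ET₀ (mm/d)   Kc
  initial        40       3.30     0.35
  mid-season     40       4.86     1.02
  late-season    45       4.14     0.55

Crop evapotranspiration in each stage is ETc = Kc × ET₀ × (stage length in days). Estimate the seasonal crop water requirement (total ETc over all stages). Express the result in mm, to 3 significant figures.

347 mm

initial: 0.35 × 3.30 × 40 = 46.20 mm
mid-season: 1.02 × 4.86 × 40 = 198.29 mm
late-season: 0.55 × 4.14 × 45 = 102.47 mm
Seasonal total = 346.96 mm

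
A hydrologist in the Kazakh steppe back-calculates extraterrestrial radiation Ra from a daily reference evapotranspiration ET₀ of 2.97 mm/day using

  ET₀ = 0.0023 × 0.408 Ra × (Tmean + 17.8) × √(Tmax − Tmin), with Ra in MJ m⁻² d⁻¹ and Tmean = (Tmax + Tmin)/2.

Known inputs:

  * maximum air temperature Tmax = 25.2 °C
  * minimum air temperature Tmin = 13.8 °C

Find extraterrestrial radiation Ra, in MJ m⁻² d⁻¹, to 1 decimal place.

25.1 MJ m⁻² d⁻¹

Tmean = (25.2+13.8)/2 = 19.50 °C; ΔT = 11.4
Ra = ET₀ / [0.0023 × 0.408 × (Tmean+17.8) × √ΔT]
   = 2.97 / (0.0023 × 0.408 × 37.30 × 3.3764) = 25.131 MJ m⁻² d⁻¹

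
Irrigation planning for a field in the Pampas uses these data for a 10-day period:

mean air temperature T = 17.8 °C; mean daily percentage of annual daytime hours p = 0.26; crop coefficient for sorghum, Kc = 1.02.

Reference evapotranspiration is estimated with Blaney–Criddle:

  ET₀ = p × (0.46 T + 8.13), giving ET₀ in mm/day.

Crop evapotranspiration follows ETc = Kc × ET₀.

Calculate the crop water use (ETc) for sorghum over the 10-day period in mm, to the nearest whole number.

ET₀ = 0.26 × (0.46 × 17.8 + 8.13) = 0.26 × 16.318 = 4.2427 mm/d
ETc = Kc × ET₀ = 1.02 × 4.2427 = 4.3276 mm/d
Over 10 days: 4.3276 × 10 = 43.276 mm

43 mm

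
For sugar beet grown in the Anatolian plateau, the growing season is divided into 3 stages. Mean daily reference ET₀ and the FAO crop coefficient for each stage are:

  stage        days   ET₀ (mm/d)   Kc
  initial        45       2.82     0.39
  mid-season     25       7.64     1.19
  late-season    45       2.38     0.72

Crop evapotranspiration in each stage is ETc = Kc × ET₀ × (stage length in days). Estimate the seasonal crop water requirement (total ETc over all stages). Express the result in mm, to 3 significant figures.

initial: 0.39 × 2.82 × 45 = 49.49 mm
mid-season: 1.19 × 7.64 × 25 = 227.29 mm
late-season: 0.72 × 2.38 × 45 = 77.11 mm
Seasonal total = 353.89 mm

354 mm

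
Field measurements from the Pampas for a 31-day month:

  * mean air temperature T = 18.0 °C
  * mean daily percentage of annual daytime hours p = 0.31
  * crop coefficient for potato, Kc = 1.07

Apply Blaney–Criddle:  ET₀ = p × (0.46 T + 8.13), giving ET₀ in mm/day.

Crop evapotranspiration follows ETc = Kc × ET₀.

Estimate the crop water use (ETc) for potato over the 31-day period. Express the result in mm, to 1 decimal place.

168.7 mm

ET₀ = 0.31 × (0.46 × 18.0 + 8.13) = 0.31 × 16.410 = 5.0871 mm/d
ETc = Kc × ET₀ = 1.07 × 5.0871 = 5.4432 mm/d
Over 31 days: 5.4432 × 31 = 168.739 mm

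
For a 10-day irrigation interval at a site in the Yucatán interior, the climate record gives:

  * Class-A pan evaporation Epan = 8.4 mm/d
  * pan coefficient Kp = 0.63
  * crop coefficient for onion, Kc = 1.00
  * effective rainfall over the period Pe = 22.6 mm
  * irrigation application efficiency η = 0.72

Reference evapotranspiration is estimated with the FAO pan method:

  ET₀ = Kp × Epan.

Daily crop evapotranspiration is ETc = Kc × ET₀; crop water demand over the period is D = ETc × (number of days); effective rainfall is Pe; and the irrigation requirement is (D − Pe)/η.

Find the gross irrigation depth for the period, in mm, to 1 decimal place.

ET₀ = 0.63 × 8.4 = 5.2920 mm/d
ETc = Kc × ET₀ = 1.00 × 5.2920 = 5.2920 mm/d
Crop demand D = ETc × 10 d = 5.2920 × 10 = 52.920 mm
D − Pe = 52.920 − 22.6 = 30.320 mm
Gross irrigation = 30.320 / 0.72 = 42.111 mm

42.1 mm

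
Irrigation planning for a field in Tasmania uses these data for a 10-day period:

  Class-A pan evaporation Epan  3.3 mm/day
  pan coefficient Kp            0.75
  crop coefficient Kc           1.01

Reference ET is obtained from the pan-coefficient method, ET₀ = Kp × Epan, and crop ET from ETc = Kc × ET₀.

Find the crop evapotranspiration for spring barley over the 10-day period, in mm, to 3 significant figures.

25.0 mm

ET₀ = 0.75 × 3.3 = 2.4750 mm/d
ETc = Kc × ET₀ = 1.01 × 2.4750 = 2.4998 mm/d
Over 10 days: 2.4998 × 10 = 24.998 mm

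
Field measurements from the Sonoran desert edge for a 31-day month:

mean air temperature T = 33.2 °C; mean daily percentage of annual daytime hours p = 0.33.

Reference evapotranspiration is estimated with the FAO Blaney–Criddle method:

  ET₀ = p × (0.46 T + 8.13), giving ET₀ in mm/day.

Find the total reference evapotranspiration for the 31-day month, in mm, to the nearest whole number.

ET₀ = 0.33 × (0.46 × 33.2 + 8.13) = 0.33 × 23.402 = 7.7227 mm/d
Monthly total = 7.7227 × 31 = 239.404 mm

239 mm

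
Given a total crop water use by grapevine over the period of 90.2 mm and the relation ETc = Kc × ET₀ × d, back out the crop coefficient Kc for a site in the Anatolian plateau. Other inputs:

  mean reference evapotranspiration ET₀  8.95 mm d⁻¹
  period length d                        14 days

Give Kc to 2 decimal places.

0.72

ETc = Kc × ET₀ × d  ⇒  Kc = ETc / (ET₀ × d)
Kc = 90.2 / (8.95 × 14) = 90.2 / 125.30 = 0.7199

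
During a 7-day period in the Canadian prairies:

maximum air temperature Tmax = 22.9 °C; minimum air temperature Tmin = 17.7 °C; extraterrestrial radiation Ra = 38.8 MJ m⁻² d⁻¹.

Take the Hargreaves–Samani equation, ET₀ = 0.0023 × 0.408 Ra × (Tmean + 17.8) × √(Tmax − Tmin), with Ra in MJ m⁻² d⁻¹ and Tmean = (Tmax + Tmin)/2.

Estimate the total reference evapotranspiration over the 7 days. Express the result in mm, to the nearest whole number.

Tmean = (22.9 + 17.7)/2 = 20.30 °C
0.408 Ra = 0.408 × 38.8 = 15.8304 mm/d equivalent
ET₀ = 0.0023 × 15.8304 × (20.30 + 17.8) × √5.2 = 0.0023 × 15.8304 × 38.10 × 2.2804 = 3.1634 mm/d
Over 7 days: 3.1634 × 7 = 22.144 mm

22 mm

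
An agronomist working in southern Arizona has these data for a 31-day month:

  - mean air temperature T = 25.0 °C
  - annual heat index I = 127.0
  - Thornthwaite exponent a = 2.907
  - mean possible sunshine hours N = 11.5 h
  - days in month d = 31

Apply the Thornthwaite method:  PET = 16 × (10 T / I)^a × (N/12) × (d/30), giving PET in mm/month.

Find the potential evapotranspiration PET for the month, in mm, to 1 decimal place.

113.5 mm

10T/I = 10 × 25.0 / 127.0 = 1.9685
(10T/I)^a = 1.9685^2.907 = 7.1623
Uncorrected PET = 16 × 7.1623 = 114.597 mm
Correction = (N/12)(d/30) = (11.5/12)(31/30) = 0.9903
PET = 114.597 × 0.9903 = 113.485 mm/month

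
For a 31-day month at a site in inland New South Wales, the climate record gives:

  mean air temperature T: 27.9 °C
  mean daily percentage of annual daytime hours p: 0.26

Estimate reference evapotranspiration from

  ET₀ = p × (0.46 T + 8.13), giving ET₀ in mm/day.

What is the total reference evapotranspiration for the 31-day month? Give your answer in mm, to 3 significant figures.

169 mm

ET₀ = 0.26 × (0.46 × 27.9 + 8.13) = 0.26 × 20.964 = 5.4506 mm/d
Monthly total = 5.4506 × 31 = 168.969 mm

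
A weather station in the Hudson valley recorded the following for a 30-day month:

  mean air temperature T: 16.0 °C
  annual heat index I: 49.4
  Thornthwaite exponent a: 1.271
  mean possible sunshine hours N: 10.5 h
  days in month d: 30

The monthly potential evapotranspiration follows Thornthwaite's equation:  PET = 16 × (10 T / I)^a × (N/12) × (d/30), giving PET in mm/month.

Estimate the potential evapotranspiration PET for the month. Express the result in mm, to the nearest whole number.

62 mm

10T/I = 10 × 16.0 / 49.4 = 3.2389
(10T/I)^a = 3.2389^1.271 = 4.4536
Uncorrected PET = 16 × 4.4536 = 71.258 mm
Correction = (N/12)(d/30) = (10.5/12)(30/30) = 0.8750
PET = 71.258 × 0.8750 = 62.351 mm/month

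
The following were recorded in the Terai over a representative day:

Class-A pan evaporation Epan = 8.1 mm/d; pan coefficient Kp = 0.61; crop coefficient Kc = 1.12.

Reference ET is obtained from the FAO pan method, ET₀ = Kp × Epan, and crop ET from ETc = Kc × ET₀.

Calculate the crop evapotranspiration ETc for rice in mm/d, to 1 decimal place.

5.5 mm/d

ET₀ = 0.61 × 8.1 = 4.9410 mm/d
ETc = Kc × ET₀ = 1.12 × 4.9410 = 5.5339 mm/d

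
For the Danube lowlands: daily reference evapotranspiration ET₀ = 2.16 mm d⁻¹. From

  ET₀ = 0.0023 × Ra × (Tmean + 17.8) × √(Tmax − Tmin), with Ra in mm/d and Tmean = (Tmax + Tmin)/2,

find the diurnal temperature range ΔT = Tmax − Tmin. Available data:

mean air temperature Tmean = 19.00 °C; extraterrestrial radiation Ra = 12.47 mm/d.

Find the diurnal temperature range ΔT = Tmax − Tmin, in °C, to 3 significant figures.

√ΔT = ET₀ / [0.0023 × Ra × (Tmean+17.8)] = 2.16 / (0.0023 × 12.47 × 36.80) = 2.0465
ΔT = 2.0465² = 4.188 °C

4.19 °C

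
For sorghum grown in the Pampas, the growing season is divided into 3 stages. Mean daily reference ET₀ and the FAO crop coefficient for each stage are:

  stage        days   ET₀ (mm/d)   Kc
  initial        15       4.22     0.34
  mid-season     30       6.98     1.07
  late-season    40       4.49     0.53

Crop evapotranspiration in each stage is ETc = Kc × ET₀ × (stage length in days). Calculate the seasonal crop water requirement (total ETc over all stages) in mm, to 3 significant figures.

initial: 0.34 × 4.22 × 15 = 21.52 mm
mid-season: 1.07 × 6.98 × 30 = 224.06 mm
late-season: 0.53 × 4.49 × 40 = 95.19 mm
Seasonal total = 340.77 mm

341 mm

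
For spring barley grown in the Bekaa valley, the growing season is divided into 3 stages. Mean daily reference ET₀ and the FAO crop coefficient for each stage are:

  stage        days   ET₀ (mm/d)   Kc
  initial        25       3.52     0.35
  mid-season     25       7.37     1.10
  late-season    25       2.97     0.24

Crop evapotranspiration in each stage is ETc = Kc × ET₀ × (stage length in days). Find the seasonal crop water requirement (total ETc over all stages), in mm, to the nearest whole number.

initial: 0.35 × 3.52 × 25 = 30.80 mm
mid-season: 1.10 × 7.37 × 25 = 202.68 mm
late-season: 0.24 × 2.97 × 25 = 17.82 mm
Seasonal total = 251.30 mm

251 mm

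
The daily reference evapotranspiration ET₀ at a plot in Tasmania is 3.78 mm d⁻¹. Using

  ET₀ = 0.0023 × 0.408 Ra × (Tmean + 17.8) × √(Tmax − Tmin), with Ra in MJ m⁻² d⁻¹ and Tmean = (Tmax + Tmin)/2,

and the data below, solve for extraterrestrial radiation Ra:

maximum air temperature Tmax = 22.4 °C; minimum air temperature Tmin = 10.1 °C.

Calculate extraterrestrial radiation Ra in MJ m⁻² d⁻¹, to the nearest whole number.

34 MJ m⁻² d⁻¹

Tmean = (22.4+10.1)/2 = 16.25 °C; ΔT = 12.3
Ra = ET₀ / [0.0023 × 0.408 × (Tmean+17.8) × √ΔT]
   = 3.78 / (0.0023 × 0.408 × 34.05 × 3.5071) = 33.732 MJ m⁻² d⁻¹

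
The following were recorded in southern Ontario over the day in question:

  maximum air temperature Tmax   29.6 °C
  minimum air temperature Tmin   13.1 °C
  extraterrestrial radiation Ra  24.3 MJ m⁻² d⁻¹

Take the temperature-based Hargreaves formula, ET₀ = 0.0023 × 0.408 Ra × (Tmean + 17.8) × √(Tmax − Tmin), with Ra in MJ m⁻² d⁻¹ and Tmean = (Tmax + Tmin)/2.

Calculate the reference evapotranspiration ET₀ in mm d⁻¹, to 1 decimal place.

Tmean = (29.6 + 13.1)/2 = 21.35 °C
0.408 Ra = 0.408 × 24.3 = 9.9144 mm/d equivalent
ET₀ = 0.0023 × 9.9144 × (21.35 + 17.8) × √16.5 = 0.0023 × 9.9144 × 39.15 × 4.0620 = 3.6263 mm/d

3.6 mm d⁻¹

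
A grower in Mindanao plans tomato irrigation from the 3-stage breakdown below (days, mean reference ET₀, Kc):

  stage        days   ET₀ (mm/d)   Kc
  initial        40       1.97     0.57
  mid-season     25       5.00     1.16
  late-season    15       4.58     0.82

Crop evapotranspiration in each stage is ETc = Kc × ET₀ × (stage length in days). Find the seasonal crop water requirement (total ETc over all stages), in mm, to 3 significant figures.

246 mm

initial: 0.57 × 1.97 × 40 = 44.92 mm
mid-season: 1.16 × 5.00 × 25 = 145.00 mm
late-season: 0.82 × 4.58 × 15 = 56.33 mm
Seasonal total = 246.25 mm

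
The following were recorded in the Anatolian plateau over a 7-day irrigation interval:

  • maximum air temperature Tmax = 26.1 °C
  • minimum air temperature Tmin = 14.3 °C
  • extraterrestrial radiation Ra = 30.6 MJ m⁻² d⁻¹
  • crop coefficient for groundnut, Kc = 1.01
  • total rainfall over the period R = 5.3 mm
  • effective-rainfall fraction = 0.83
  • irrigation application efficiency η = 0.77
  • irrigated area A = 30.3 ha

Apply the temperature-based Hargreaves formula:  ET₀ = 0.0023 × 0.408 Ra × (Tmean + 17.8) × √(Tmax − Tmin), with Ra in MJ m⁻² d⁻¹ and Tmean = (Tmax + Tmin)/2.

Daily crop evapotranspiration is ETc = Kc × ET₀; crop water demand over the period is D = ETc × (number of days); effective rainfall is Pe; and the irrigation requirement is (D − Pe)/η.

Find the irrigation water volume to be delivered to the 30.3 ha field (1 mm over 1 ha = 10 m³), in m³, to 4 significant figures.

Tmean = (26.1 + 14.3)/2 = 20.20 °C
0.408 Ra = 0.408 × 30.6 = 12.4848 mm/d equivalent
ET₀ = 0.0023 × 12.4848 × (20.20 + 17.8) × √11.8 = 0.0023 × 12.4848 × 38.00 × 3.4351 = 3.7483 mm/d
ETc = Kc × ET₀ = 1.01 × 3.7483 = 3.7858 mm/d
Crop demand D = ETc × 7 d = 3.7858 × 7 = 26.501 mm
Pe = 0.83 × 5.3 = 4.399 mm
D − Pe = 26.501 − 4.399 = 22.102 mm
Gross irrigation = 22.102 / 0.77 = 28.704 mm
Volume = 28.704 mm × 30.3 ha × 10 = 8697.3 m³

8697 m³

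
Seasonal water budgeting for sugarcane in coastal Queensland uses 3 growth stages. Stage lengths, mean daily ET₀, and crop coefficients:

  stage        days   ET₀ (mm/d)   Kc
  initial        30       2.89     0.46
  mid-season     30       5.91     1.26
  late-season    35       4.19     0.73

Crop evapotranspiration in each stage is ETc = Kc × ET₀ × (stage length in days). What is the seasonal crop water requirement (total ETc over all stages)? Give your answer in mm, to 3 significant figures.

initial: 0.46 × 2.89 × 30 = 39.88 mm
mid-season: 1.26 × 5.91 × 30 = 223.40 mm
late-season: 0.73 × 4.19 × 35 = 107.05 mm
Seasonal total = 370.33 mm

370 mm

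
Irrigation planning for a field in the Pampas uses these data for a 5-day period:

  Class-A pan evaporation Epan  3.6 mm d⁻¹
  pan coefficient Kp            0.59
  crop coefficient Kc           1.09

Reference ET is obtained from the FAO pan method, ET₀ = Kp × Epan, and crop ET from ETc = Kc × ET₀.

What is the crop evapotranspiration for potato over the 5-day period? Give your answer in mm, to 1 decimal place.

11.6 mm

ET₀ = 0.59 × 3.6 = 2.1240 mm/d
ETc = Kc × ET₀ = 1.09 × 2.1240 = 2.3152 mm/d
Over 5 days: 2.3152 × 5 = 11.576 mm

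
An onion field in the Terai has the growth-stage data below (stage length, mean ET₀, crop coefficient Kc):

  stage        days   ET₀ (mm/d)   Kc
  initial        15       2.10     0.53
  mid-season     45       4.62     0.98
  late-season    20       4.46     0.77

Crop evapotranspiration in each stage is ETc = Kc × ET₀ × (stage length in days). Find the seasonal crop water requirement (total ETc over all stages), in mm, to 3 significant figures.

initial: 0.53 × 2.10 × 15 = 16.70 mm
mid-season: 0.98 × 4.62 × 45 = 203.74 mm
late-season: 0.77 × 4.46 × 20 = 68.68 mm
Seasonal total = 289.12 mm

289 mm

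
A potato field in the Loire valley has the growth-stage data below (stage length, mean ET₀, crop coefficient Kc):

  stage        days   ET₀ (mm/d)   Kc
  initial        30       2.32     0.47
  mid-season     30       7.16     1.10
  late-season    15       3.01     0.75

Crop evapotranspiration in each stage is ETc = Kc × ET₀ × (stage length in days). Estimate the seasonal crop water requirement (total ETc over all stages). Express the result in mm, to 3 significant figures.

initial: 0.47 × 2.32 × 30 = 32.71 mm
mid-season: 1.10 × 7.16 × 30 = 236.28 mm
late-season: 0.75 × 3.01 × 15 = 33.86 mm
Seasonal total = 302.85 mm

303 mm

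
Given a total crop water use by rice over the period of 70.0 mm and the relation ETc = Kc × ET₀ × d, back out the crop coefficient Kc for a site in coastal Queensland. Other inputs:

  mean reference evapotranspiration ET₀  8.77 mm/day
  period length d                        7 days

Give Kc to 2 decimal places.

ETc = Kc × ET₀ × d  ⇒  Kc = ETc / (ET₀ × d)
Kc = 70.0 / (8.77 × 7) = 70.0 / 61.39 = 1.1403

1.14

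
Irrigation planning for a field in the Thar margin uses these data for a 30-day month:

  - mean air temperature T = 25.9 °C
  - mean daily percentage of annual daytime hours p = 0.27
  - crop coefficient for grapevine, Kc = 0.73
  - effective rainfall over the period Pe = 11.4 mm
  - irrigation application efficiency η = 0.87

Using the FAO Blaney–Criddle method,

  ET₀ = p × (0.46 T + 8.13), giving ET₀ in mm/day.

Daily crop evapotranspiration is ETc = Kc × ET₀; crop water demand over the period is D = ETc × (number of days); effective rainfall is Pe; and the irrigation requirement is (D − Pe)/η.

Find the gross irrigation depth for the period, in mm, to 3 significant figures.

123 mm

ET₀ = 0.27 × (0.46 × 25.9 + 8.13) = 0.27 × 20.044 = 5.4119 mm/d
ETc = Kc × ET₀ = 0.73 × 5.4119 = 3.9507 mm/d
Crop demand D = ETc × 30 d = 3.9507 × 30 = 118.521 mm
D − Pe = 118.521 − 11.4 = 107.121 mm
Gross irrigation = 107.121 / 0.87 = 123.128 mm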